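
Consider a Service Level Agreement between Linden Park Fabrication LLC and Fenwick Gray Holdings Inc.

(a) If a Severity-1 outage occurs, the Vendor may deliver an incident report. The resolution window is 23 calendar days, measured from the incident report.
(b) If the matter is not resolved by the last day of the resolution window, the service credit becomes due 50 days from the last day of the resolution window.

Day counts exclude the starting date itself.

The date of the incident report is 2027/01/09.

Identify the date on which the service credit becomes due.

2027/03/23

The last day of the resolution window: 23 calendar days after 2027/01/09 is 2027/02/01.
The date on which the service credit becomes due: 50 calendar days after 2027/02/01 is 2027/03/23.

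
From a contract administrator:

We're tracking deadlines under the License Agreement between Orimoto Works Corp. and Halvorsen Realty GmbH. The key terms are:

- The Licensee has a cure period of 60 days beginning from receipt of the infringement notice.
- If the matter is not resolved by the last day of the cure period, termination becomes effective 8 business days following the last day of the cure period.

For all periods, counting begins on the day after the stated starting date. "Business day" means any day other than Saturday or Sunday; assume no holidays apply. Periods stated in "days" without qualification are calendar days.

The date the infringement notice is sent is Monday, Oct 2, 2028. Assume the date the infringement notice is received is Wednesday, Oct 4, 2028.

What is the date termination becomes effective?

Dec 13, 2028

The last day of the cure period: 60 calendar days after Oct 4, 2028 is Dec 3, 2028.
The date termination becomes effective: counting 8 business days from Sunday, Dec 3, 2028 (Dec 4, Dec 5, Dec 6, Dec 7, Dec 8, Dec 11, Dec 12, Dec 13, skipping weekends) reaches Wednesday, Dec 13, 2028.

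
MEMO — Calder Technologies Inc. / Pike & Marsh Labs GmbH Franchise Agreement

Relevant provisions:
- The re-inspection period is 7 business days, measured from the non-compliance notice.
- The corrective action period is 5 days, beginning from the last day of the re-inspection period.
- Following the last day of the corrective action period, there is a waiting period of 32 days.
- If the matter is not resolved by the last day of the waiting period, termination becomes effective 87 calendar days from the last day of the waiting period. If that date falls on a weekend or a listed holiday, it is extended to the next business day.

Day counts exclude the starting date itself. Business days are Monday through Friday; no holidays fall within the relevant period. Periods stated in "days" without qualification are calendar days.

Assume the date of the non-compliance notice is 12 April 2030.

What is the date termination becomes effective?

26 August 2030

The last day of the re-inspection period: counting 7 business days from Friday, 12 April 2030 (Apr 15, Apr 16, Apr 17, Apr 18, Apr 19, Apr 22, Apr 23, skipping weekends) reaches Tuesday, 23 April 2030.
The last day of the corrective action period: 5 calendar days after 23 April 2030 is 28 April 2030.
Adding 32 calendar days to 28 April 2030 gives 30 May 2030, which is the last day of the waiting period.
The date termination becomes effective: 87 calendar days after 30 May 2030 is 25 August 2030. That falls on a Sunday, so it rolls to the next business day, Monday, 26 August 2030.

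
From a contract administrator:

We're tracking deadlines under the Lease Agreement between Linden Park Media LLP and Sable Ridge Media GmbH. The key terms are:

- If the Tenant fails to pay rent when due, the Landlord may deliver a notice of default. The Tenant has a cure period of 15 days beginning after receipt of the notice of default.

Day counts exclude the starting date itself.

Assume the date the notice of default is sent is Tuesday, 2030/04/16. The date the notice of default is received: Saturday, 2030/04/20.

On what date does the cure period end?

2030/05/05

The last day of the cure period: 2030/04/20 + 15 days = 2030/05/05.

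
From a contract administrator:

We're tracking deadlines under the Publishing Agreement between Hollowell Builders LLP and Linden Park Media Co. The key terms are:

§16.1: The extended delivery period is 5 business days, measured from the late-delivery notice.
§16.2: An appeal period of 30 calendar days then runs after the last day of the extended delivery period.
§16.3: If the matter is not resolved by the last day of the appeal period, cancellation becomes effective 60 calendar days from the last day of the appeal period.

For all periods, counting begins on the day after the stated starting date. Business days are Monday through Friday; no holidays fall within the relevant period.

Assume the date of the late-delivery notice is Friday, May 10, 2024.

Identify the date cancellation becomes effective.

The last day of the extended delivery period: counting 5 business days from Friday, May 10, 2024 (May 13, May 14, May 15, May 16, May 17, skipping weekends) reaches Friday, May 17, 2024.
The last day of the appeal period: May 17, 2024 + 30 days = Jun 16, 2024.
Adding 60 calendar days to Jun 16, 2024 gives Aug 15, 2024, which is the date cancellation becomes effective.

Aug 15, 2024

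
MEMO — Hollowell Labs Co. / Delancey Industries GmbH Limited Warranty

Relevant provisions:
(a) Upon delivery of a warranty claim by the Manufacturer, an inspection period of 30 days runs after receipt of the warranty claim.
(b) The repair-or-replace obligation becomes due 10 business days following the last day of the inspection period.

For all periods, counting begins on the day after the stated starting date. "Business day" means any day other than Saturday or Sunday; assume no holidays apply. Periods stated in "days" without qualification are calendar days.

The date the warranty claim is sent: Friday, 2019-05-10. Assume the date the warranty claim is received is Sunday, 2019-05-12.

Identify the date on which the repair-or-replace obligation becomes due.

Adding 30 calendar days to 2019-05-12 gives 2019-06-11, which is the last day of the inspection period.
The date on which the repair-or-replace obligation becomes due: 10 business days after Tuesday, 2019-06-11, skipping weekends — Jun 12, Jun 13, Jun 14, Jun 17, Jun 18, Jun 19, Jun 20, Jun 21, Jun 24, Jun 25 — lands on Tuesday, 2019-06-25.

2019-06-25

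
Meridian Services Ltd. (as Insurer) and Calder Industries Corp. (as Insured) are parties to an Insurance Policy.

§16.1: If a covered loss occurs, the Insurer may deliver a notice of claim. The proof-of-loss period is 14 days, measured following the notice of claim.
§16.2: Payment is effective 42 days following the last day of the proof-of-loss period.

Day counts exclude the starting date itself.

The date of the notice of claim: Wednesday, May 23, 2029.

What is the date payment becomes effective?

The last day of the proof-of-loss period: May 23, 2029 + 14 days = June 6, 2029.
The date payment becomes effective: June 6, 2029 + 42 days = July 18, 2029.

July 18, 2029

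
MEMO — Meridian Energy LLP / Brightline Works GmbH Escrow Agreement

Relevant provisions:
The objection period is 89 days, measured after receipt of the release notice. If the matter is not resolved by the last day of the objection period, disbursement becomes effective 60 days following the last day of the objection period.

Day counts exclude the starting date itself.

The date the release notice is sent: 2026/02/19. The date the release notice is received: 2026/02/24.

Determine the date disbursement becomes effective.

2026/07/23

The last day of the objection period: 2026/02/24 + 89 days = 2026/05/24.
Adding 60 calendar days to 2026/05/24 gives 2026/07/23, which is the date disbursement becomes effective.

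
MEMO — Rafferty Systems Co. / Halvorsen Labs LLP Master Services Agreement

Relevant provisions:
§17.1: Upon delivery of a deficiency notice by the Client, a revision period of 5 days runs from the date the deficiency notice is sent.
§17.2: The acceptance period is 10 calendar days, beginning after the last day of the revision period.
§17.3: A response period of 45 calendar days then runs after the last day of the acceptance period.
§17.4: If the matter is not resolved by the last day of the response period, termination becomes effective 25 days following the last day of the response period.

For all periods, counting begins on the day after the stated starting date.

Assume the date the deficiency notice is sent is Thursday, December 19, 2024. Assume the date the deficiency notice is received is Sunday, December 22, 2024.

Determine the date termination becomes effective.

The last day of the revision period: December 19, 2024 + 5 days = December 24, 2024.
The last day of the acceptance period: 10 calendar days after December 24, 2024 is January 3, 2025.
The last day of the response period: January 3, 2025 + 45 days = February 17, 2025.
The date termination becomes effective: February 17, 2025 + 25 days = March 14, 2025.

March 14, 2025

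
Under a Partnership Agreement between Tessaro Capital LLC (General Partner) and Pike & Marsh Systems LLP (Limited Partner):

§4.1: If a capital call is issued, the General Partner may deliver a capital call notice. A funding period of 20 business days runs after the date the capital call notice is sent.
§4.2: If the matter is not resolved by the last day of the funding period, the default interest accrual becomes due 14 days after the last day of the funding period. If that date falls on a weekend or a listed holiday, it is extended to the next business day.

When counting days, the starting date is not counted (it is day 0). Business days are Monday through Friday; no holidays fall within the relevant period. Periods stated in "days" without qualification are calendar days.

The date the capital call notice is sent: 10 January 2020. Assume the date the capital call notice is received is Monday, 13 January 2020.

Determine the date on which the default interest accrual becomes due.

The last day of the funding period: counting 20 business days from Friday, 10 January 2020 (Jan 13, Jan 14, Jan 15, Jan 16, …, Feb 5, Feb 6, Feb 7, skipping weekends) reaches Friday, 7 February 2020.
The date on which the default interest accrual becomes due: 14 calendar days after 7 February 2020 is 21 February 2020. 21 February 2020 is a Friday, so no roll-forward applies.

21 February 2020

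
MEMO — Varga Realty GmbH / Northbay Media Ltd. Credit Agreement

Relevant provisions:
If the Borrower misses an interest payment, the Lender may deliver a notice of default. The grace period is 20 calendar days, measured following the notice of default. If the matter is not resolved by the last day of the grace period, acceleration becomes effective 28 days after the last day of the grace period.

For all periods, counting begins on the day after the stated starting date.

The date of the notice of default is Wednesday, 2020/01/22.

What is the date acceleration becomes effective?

The last day of the grace period: 20 calendar days after 2020/01/22 is 2020/02/11.
The date acceleration becomes effective: 28 calendar days after 2020/02/11 is 2020/03/10.

2020/03/10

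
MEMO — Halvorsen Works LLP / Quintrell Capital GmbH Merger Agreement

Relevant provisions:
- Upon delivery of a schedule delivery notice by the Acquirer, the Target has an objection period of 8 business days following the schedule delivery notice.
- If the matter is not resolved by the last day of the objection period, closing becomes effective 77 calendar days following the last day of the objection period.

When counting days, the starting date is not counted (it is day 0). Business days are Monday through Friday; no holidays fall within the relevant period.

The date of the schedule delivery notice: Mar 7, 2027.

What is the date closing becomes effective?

The last day of the objection period: 8 business days after Sunday, Mar 7, 2027, skipping weekends — Mar 8, Mar 9, Mar 10, Mar 11, Mar 12, Mar 15, Mar 16, Mar 17 — lands on Wednesday, Mar 17, 2027.
The date closing becomes effective: Mar 17, 2027 + 77 days = Jun 2, 2027.

Jun 2, 2027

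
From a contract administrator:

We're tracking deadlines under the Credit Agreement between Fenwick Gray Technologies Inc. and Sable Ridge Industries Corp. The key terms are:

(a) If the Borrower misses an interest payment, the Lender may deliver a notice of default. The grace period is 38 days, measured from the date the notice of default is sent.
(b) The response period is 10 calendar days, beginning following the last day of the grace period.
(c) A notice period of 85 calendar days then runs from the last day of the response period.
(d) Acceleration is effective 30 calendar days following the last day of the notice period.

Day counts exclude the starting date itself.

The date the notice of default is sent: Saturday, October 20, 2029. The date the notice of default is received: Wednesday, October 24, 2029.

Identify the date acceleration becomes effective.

The last day of the grace period: October 20, 2029 + 38 days = November 27, 2029.
The last day of the response period: November 27, 2029 + 10 days = December 7, 2029.
The last day of the notice period: December 7, 2029 + 85 days = March 2, 2030.
The date acceleration becomes effective: 30 calendar days after March 2, 2030 is April 1, 2030.

April 1, 2030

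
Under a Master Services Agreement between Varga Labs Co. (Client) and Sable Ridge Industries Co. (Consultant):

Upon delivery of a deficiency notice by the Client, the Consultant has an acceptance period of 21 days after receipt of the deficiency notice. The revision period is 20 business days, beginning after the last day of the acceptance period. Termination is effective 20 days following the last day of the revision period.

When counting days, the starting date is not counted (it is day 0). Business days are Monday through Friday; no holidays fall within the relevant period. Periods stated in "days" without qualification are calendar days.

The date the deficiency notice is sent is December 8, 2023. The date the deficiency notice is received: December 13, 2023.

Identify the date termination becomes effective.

The last day of the acceptance period: 21 calendar days after December 13, 2023 is January 3, 2024.
The last day of the revision period: counting 20 business days from Wednesday, January 3, 2024 (Jan 4, Jan 5, Jan 8, Jan 9, …, Jan 29, Jan 30, Jan 31, skipping weekends) reaches Wednesday, January 31, 2024.
The date termination becomes effective: January 31, 2024 + 20 days = February 20, 2024.

February 20, 2024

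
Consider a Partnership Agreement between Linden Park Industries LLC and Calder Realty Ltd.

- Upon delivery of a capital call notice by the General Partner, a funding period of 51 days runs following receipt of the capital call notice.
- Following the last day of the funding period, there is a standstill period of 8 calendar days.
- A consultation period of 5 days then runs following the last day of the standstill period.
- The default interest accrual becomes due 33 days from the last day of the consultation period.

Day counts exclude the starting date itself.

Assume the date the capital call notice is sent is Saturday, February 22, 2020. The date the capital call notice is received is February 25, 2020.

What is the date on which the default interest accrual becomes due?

June 1, 2020

Adding 51 calendar days to February 25, 2020 gives April 16, 2020, which is the last day of the funding period.
The last day of the standstill period: 8 calendar days after April 16, 2020 is April 24, 2020.
The last day of the consultation period: 5 calendar days after April 24, 2020 is April 29, 2020.
The date on which the default interest accrual becomes due: April 29, 2020 + 33 days = June 1, 2020.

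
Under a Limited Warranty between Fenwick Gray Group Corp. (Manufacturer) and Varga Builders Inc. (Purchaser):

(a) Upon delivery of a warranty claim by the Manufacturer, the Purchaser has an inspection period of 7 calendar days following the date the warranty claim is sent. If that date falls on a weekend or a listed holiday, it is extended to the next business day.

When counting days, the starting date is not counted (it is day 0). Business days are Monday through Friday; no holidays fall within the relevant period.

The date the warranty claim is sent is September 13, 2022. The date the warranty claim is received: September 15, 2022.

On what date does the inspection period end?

September 20, 2022

The last day of the inspection period: September 13, 2022 + 7 days = September 20, 2022. September 20, 2022 is a Tuesday, so no roll-forward applies.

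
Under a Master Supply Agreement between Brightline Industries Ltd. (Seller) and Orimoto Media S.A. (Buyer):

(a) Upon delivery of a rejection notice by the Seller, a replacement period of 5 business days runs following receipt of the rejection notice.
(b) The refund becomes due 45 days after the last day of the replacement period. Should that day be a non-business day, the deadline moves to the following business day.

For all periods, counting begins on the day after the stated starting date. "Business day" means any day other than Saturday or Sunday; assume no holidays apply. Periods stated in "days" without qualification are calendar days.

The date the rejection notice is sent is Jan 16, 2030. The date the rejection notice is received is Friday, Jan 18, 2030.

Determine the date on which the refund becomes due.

Mar 11, 2030

The last day of the replacement period: 5 business days after Friday, Jan 18, 2030, skipping weekends — Jan 21, Jan 22, Jan 23, Jan 24, Jan 25 — lands on Friday, Jan 25, 2030.
Adding 45 calendar days to Jan 25, 2030 gives Mar 11, 2030, which is the date on which the refund becomes due. Mar 11, 2030 is a Monday, so no roll-forward applies.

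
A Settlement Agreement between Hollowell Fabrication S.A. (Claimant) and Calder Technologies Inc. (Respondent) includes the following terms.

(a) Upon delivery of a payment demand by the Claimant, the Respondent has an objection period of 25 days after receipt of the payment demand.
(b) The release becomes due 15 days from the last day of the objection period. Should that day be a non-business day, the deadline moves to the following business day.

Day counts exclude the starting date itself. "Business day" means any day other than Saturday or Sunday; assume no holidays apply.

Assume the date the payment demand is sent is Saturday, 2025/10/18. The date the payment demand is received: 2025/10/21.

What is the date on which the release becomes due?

2025/12/01

The last day of the objection period: 25 calendar days after 2025/10/21 is 2025/11/15.
The date on which the release becomes due: 15 calendar days after 2025/11/15 is 2025/11/30. That falls on a Sunday, so it rolls to the next business day, Monday, 2025/12/01.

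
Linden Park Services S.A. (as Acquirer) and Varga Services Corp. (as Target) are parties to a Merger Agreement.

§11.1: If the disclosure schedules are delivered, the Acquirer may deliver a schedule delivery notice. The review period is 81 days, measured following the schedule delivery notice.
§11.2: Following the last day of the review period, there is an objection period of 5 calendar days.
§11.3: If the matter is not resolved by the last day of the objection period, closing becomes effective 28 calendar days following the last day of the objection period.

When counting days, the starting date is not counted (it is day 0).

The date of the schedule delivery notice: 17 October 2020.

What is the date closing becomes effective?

The last day of the review period: 81 calendar days after 17 October 2020 is 6 January 2021.
Adding 5 calendar days to 6 January 2021 gives 11 January 2021, which is the last day of the objection period.
The date closing becomes effective: 11 January 2021 + 28 days = 8 February 2021.

8 February 2021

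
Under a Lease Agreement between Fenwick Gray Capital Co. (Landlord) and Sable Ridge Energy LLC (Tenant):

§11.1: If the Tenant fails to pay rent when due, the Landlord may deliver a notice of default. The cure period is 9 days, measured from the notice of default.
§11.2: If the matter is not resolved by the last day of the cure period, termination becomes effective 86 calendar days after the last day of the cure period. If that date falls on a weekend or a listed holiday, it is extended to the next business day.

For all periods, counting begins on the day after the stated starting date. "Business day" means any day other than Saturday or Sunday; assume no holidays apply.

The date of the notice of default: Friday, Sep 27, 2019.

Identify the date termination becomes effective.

Adding 9 calendar days to Sep 27, 2019 gives Oct 6, 2019, which is the last day of the cure period.
The date termination becomes effective: 86 calendar days after Oct 6, 2019 is Dec 31, 2019. Dec 31, 2019 is a Tuesday, so no roll-forward applies.

Dec 31, 2019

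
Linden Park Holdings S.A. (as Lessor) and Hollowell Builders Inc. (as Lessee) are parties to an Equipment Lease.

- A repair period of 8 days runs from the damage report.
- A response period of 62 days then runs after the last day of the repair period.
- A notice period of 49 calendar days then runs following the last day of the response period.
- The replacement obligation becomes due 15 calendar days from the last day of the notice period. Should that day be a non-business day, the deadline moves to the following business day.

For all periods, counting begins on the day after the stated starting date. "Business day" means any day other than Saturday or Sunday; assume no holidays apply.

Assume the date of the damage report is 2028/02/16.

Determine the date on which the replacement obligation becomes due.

2028/06/29

Adding 8 calendar days to 2028/02/16 gives 2028/02/24, which is the last day of the repair period.
The last day of the response period: 62 calendar days after 2028/02/24 is 2028/04/26.
The last day of the notice period: 49 calendar days after 2028/04/26 is 2028/06/14.
The date on which the replacement obligation becomes due: 2028/06/14 + 15 days = 2028/06/29. 2028/06/29 is a Thursday, so no roll-forward applies.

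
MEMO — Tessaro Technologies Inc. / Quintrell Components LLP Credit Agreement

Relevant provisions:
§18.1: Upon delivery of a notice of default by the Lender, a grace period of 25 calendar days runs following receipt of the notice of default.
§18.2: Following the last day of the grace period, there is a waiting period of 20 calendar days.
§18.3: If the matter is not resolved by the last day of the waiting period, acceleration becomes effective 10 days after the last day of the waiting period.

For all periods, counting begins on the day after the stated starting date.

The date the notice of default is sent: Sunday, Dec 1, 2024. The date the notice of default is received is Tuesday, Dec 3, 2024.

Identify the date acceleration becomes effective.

Jan 27, 2025

The last day of the grace period: 25 calendar days after Dec 3, 2024 is Dec 28, 2024.
The last day of the waiting period: 20 calendar days after Dec 28, 2024 is Jan 17, 2025.
The date acceleration becomes effective: Jan 17, 2025 + 10 days = Jan 27, 2025.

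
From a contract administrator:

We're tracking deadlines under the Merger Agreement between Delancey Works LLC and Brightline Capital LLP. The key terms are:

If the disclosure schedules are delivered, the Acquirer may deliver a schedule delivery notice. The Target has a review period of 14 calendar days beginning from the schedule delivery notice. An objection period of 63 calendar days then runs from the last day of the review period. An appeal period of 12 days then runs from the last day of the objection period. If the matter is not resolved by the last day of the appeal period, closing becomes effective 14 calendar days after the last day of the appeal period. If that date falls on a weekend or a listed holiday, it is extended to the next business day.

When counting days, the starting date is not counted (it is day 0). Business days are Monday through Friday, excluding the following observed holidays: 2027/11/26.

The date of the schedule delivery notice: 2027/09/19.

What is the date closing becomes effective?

2027/12/31

The last day of the review period: 2027/09/19 + 14 days = 2027/10/03.
The last day of the objection period: 63 calendar days after 2027/10/03 is 2027/12/05.
Adding 12 calendar days to 2027/12/05 gives 2027/12/17, which is the last day of the appeal period.
The date closing becomes effective: 2027/12/17 + 14 days = 2027/12/31. 2027/12/31 is a Friday and is not a listed holiday, so no roll-forward applies.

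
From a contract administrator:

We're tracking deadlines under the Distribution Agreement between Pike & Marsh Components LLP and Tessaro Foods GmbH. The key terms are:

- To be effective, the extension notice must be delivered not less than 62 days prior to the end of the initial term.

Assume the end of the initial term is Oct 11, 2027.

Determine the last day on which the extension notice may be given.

Counting back 62 calendar days from Oct 11, 2027 gives Aug 10, 2027.

Aug 10, 2027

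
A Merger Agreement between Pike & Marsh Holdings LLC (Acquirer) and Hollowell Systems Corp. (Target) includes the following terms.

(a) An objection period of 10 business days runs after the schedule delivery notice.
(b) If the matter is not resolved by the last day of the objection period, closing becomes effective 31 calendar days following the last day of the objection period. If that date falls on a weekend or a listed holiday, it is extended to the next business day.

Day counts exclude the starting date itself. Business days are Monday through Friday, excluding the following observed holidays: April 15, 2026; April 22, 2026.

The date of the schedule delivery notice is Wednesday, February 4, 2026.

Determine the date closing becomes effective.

The last day of the objection period: counting 10 business days from Wednesday, February 4, 2026 (Feb 5, Feb 6, Feb 9, Feb 10, Feb 11, Feb 12, Feb 13, Feb 16, Feb 17, Feb 18, skipping weekends) reaches Wednesday, February 18, 2026.
The date closing becomes effective: 31 calendar days after February 18, 2026 is March 21, 2026. That falls on a Saturday, so it rolls to the next business day, Monday, March 23, 2026.

March 23, 2026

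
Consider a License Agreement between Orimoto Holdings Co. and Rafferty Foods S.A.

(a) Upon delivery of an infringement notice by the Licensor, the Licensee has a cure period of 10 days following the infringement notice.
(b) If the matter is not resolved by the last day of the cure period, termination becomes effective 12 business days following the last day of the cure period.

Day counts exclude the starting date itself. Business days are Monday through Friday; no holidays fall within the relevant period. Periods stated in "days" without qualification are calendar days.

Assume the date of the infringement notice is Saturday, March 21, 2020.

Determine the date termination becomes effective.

The last day of the cure period: March 21, 2020 + 10 days = March 31, 2020.
The date termination becomes effective: counting 12 business days from Tuesday, March 31, 2020 (Apr 1, Apr 2, Apr 3, Apr 6, …, Apr 14, Apr 15, Apr 16, skipping weekends) reaches Thursday, April 16, 2020.

April 16, 2020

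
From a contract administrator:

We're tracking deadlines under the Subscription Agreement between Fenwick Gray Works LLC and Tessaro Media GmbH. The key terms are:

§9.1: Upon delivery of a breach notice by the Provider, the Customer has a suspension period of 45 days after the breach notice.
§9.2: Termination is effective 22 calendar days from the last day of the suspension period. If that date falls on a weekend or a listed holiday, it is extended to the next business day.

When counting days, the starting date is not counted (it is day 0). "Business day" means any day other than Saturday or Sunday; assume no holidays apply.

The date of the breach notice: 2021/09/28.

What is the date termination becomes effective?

Adding 45 calendar days to 2021/09/28 gives 2021/11/12, which is the last day of the suspension period.
The date termination becomes effective: 2021/11/12 + 22 days = 2021/12/04. That falls on a Saturday, so it rolls to the next business day, Monday, 2021/12/06.

2021/12/06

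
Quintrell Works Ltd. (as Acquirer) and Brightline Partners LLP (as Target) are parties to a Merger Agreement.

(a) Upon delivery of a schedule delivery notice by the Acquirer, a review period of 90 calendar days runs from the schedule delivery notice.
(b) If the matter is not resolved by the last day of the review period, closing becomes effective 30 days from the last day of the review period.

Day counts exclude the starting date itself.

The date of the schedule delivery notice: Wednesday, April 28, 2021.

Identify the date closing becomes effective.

The last day of the review period: 90 calendar days after April 28, 2021 is July 27, 2021.
The date closing becomes effective: 30 calendar days after July 27, 2021 is August 26, 2021.

August 26, 2021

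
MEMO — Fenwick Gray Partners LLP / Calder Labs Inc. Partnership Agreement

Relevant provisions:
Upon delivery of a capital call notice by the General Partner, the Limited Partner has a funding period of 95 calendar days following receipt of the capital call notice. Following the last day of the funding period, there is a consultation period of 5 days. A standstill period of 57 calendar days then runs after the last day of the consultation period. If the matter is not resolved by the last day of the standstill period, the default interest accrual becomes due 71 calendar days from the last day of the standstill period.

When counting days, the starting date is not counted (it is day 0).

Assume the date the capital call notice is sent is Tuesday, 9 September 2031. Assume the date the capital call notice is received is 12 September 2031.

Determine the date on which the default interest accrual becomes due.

The last day of the funding period: 12 September 2031 + 95 days = 16 December 2031.
Adding 5 calendar days to 16 December 2031 gives 21 December 2031, which is the last day of the consultation period.
The last day of the standstill period: 57 calendar days after 21 December 2031 is 16 February 2032.
Adding 71 calendar days to 16 February 2032 gives 27 April 2032, which is the date on which the default interest accrual becomes due.

27 April 2032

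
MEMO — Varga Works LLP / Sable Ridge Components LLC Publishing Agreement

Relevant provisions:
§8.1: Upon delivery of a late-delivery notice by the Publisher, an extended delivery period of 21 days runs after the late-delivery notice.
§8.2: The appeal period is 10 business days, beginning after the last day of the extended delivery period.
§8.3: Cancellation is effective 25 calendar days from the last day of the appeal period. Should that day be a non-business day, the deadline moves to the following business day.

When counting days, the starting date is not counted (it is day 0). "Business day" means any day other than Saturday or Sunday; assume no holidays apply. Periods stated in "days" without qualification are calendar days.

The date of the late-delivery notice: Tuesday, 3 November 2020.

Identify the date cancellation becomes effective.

4 January 2021

The last day of the extended delivery period: 3 November 2020 + 21 days = 24 November 2020.
From Tuesday, 24 November 2020, 10 business days (Nov 25, Nov 26, Nov 27, Nov 30, Dec 1, Dec 2, Dec 3, Dec 4, Dec 7, Dec 8, skipping weekends) brings us to Tuesday, 8 December 2020, which is the last day of the appeal period.
The date cancellation becomes effective: 25 calendar days after 8 December 2020 is 2 January 2021. That falls on a Saturday, so it rolls to the next business day, Monday, 4 January 2021.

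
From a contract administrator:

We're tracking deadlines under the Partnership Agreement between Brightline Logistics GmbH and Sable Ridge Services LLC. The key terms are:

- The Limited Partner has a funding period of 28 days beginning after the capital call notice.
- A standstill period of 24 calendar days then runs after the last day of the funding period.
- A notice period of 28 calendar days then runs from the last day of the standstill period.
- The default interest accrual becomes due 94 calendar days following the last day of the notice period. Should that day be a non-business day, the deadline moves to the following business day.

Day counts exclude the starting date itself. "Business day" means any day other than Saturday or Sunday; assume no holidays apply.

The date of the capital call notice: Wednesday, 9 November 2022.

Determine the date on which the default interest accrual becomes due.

2 May 2023

The last day of the funding period: 9 November 2022 + 28 days = 7 December 2022.
The last day of the standstill period: 7 December 2022 + 24 days = 31 December 2022.
The last day of the notice period: 31 December 2022 + 28 days = 28 January 2023.
The date on which the default interest accrual becomes due: 28 January 2023 + 94 days = 2 May 2023. 2 May 2023 is a Tuesday, so no roll-forward applies.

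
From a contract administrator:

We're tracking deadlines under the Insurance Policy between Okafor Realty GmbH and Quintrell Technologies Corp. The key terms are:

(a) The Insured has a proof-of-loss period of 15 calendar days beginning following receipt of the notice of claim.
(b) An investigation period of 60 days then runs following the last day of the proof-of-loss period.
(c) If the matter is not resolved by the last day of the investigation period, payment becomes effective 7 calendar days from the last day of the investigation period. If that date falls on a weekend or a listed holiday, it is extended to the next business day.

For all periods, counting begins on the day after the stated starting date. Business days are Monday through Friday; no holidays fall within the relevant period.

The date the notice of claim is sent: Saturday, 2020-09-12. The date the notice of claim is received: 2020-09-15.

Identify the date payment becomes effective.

2020-12-07

Adding 15 calendar days to 2020-09-15 gives 2020-09-30, which is the last day of the proof-of-loss period.
Adding 60 calendar days to 2020-09-30 gives 2020-11-29, which is the last day of the investigation period.
The date payment becomes effective: 7 calendar days after 2020-11-29 is 2020-12-06. That falls on a Sunday, so it rolls to the next business day, Monday, 2020-12-07.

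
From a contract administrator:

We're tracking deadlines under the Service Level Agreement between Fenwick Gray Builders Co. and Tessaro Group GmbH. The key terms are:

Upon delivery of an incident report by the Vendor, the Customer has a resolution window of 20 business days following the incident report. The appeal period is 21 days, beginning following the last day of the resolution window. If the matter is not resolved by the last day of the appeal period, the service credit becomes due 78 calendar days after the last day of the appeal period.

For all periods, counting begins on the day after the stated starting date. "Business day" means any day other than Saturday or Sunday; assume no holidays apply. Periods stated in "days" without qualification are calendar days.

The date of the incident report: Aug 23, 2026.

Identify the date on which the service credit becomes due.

The last day of the resolution window: counting 20 business days from Sunday, Aug 23, 2026 (Aug 24, Aug 25, Aug 26, Aug 27, …, Sep 16, Sep 17, Sep 18, skipping weekends) reaches Friday, Sep 18, 2026.
The last day of the appeal period: Sep 18, 2026 + 21 days = Oct 9, 2026.
The date on which the service credit becomes due: 78 calendar days after Oct 9, 2026 is Dec 26, 2026.

Dec 26, 2026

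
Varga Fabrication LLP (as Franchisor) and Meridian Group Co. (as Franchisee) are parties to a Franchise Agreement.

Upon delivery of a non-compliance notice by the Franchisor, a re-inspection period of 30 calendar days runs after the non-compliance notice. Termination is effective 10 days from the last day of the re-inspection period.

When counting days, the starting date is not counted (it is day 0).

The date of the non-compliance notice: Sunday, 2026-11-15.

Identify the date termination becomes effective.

2026-12-25

Adding 30 calendar days to 2026-11-15 gives 2026-12-15, which is the last day of the re-inspection period.
The date termination becomes effective: 10 calendar days after 2026-12-15 is 2026-12-25.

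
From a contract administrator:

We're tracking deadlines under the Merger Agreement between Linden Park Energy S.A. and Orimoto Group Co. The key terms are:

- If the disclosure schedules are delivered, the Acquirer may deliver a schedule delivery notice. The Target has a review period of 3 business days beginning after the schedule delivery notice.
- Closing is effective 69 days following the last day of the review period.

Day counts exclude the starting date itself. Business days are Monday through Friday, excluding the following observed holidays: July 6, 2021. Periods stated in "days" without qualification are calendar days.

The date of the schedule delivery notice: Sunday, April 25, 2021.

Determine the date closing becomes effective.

July 6, 2021

The last day of the review period: 3 business days after Sunday, April 25, 2021, skipping weekends — Apr 26, Apr 27, Apr 28 — lands on Wednesday, April 28, 2021.
The date closing becomes effective: April 28, 2021 + 69 days = July 6, 2021.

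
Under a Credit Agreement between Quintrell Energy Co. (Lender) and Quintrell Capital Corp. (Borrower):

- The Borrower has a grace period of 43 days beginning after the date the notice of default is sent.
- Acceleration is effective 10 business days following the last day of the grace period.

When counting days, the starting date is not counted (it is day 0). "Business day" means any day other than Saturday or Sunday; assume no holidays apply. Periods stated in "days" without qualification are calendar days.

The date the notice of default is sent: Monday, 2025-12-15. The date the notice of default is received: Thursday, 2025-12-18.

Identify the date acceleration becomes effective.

Adding 43 calendar days to 2025-12-15 gives 2026-01-27, which is the last day of the grace period.
From Tuesday, 2026-01-27, 10 business days (Jan 28, Jan 29, Jan 30, Feb 2, Feb 3, Feb 4, Feb 5, Feb 6, Feb 9, Feb 10, skipping weekends) brings us to Tuesday, 2026-02-10, which is the date acceleration becomes effective.

2026-02-10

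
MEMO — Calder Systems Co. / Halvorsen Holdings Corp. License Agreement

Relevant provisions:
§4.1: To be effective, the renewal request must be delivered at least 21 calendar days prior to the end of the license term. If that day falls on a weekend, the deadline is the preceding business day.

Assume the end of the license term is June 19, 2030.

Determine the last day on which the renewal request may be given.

Counting back 21 calendar days from June 19, 2030 gives May 29, 2030. That is a Wednesday, so no adjustment is needed.

May 29, 2030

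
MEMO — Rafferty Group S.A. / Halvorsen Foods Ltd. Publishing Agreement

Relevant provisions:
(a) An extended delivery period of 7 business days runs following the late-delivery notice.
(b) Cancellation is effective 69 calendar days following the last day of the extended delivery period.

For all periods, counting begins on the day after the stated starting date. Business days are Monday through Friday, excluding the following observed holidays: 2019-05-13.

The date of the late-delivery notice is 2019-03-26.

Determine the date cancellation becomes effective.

The last day of the extended delivery period: 7 business days after Tuesday, 2019-03-26, skipping weekends — Mar 27, Mar 28, Mar 29, Apr 1, Apr 2, Apr 3, Apr 4 — lands on Thursday, 2019-04-04.
The date cancellation becomes effective: 69 calendar days after 2019-04-04 is 2019-06-12.

2019-06-12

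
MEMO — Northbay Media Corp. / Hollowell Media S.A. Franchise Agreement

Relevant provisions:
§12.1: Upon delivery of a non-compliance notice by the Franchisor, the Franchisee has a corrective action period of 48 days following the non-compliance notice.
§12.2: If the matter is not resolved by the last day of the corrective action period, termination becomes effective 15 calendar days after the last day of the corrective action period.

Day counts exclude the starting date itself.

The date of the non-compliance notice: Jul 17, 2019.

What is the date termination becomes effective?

Adding 48 calendar days to Jul 17, 2019 gives Sep 3, 2019, which is the last day of the corrective action period.
The date termination becomes effective: 15 calendar days after Sep 3, 2019 is Sep 18, 2019.

Sep 18, 2019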